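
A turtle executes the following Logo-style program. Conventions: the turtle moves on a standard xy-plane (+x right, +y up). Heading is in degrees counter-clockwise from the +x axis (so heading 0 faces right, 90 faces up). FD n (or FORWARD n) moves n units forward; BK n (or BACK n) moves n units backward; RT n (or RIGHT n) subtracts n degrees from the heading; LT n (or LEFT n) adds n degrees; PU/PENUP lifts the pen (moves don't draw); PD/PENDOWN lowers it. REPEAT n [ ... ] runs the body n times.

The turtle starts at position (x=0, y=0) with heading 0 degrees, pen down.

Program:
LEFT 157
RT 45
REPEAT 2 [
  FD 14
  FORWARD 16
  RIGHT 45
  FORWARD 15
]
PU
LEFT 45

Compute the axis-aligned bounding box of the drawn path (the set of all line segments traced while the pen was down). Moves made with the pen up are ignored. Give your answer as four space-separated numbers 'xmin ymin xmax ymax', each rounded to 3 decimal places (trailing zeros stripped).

Executing turtle program step by step:
Start: pos=(0,0), heading=0, pen down
LT 157: heading 0 -> 157
RT 45: heading 157 -> 112
REPEAT 2 [
  -- iteration 1/2 --
  FD 14: (0,0) -> (-5.244,12.981) [heading=112, draw]
  FD 16: (-5.244,12.981) -> (-11.238,27.816) [heading=112, draw]
  RT 45: heading 112 -> 67
  FD 15: (-11.238,27.816) -> (-5.377,41.623) [heading=67, draw]
  -- iteration 2/2 --
  FD 14: (-5.377,41.623) -> (0.093,54.51) [heading=67, draw]
  FD 16: (0.093,54.51) -> (6.345,69.238) [heading=67, draw]
  RT 45: heading 67 -> 22
  FD 15: (6.345,69.238) -> (20.252,74.857) [heading=22, draw]
]
PU: pen up
LT 45: heading 22 -> 67
Final: pos=(20.252,74.857), heading=67, 6 segment(s) drawn

Segment endpoints: x in {-11.238, -5.377, -5.244, 0, 0.093, 6.345, 20.252}, y in {0, 12.981, 27.816, 41.623, 54.51, 69.238, 74.857}
xmin=-11.238, ymin=0, xmax=20.252, ymax=74.857

Answer: -11.238 0 20.252 74.857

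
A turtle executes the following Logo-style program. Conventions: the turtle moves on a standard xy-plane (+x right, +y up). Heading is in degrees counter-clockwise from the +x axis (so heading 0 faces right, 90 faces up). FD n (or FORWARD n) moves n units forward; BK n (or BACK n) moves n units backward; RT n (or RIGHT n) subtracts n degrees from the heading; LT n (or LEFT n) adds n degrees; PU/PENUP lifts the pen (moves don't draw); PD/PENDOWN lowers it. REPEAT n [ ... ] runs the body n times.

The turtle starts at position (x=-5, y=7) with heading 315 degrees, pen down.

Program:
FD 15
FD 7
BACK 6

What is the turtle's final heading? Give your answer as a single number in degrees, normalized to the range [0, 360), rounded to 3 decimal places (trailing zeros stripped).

Answer: 315

Derivation:
Executing turtle program step by step:
Start: pos=(-5,7), heading=315, pen down
FD 15: (-5,7) -> (5.607,-3.607) [heading=315, draw]
FD 7: (5.607,-3.607) -> (10.556,-8.556) [heading=315, draw]
BK 6: (10.556,-8.556) -> (6.314,-4.314) [heading=315, draw]
Final: pos=(6.314,-4.314), heading=315, 3 segment(s) drawn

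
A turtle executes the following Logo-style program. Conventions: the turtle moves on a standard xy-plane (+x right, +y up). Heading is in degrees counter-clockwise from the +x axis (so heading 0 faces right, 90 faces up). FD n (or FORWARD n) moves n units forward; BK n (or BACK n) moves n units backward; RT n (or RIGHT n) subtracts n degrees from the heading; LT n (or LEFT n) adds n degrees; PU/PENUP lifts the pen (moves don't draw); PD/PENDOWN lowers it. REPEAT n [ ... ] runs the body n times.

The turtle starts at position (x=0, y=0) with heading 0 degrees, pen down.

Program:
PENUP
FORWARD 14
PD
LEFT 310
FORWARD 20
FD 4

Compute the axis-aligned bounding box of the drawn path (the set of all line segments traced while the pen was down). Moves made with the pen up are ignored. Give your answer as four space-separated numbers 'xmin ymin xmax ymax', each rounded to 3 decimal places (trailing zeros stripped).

Answer: 14 -18.385 29.427 0

Derivation:
Executing turtle program step by step:
Start: pos=(0,0), heading=0, pen down
PU: pen up
FD 14: (0,0) -> (14,0) [heading=0, move]
PD: pen down
LT 310: heading 0 -> 310
FD 20: (14,0) -> (26.856,-15.321) [heading=310, draw]
FD 4: (26.856,-15.321) -> (29.427,-18.385) [heading=310, draw]
Final: pos=(29.427,-18.385), heading=310, 2 segment(s) drawn

Segment endpoints: x in {14, 26.856, 29.427}, y in {-18.385, -15.321, 0}
xmin=14, ymin=-18.385, xmax=29.427, ymax=0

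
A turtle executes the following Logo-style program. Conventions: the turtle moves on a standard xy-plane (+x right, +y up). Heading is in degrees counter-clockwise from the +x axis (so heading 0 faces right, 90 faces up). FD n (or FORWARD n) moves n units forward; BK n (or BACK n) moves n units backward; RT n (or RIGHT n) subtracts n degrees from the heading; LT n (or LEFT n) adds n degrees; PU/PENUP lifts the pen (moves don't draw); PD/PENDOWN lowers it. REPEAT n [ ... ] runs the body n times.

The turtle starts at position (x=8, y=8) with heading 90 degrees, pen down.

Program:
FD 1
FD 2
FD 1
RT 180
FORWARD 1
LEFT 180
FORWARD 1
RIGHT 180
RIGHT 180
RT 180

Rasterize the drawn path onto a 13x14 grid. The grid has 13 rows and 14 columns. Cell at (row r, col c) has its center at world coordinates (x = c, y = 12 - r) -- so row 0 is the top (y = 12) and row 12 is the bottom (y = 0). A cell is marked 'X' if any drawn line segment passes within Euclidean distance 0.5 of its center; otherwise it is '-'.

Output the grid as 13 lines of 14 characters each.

Answer: --------X-----
--------X-----
--------X-----
--------X-----
--------X-----
--------------
--------------
--------------
--------------
--------------
--------------
--------------
--------------

Derivation:
Segment 0: (8,8) -> (8,9)
Segment 1: (8,9) -> (8,11)
Segment 2: (8,11) -> (8,12)
Segment 3: (8,12) -> (8,11)
Segment 4: (8,11) -> (8,12)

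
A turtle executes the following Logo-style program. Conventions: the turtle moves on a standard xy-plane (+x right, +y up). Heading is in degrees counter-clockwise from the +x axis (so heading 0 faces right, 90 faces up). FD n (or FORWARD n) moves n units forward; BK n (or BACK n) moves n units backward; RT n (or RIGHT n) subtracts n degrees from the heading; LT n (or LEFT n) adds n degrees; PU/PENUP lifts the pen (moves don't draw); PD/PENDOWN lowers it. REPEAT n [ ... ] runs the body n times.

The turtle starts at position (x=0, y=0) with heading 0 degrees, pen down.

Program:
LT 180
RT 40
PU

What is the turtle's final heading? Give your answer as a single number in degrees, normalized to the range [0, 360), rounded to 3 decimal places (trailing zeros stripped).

Executing turtle program step by step:
Start: pos=(0,0), heading=0, pen down
LT 180: heading 0 -> 180
RT 40: heading 180 -> 140
PU: pen up
Final: pos=(0,0), heading=140, 0 segment(s) drawn

Answer: 140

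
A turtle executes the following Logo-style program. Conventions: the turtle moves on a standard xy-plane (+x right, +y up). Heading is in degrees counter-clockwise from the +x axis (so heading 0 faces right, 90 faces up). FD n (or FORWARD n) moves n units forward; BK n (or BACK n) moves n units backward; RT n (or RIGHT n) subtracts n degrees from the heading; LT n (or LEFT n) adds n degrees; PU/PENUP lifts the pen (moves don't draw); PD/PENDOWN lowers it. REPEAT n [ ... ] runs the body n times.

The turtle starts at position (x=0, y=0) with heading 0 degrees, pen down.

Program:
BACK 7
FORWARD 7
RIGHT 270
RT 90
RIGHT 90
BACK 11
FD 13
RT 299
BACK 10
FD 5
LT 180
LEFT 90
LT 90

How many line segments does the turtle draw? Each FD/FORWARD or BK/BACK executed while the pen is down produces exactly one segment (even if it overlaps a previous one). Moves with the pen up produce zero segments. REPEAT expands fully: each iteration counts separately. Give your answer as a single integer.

Executing turtle program step by step:
Start: pos=(0,0), heading=0, pen down
BK 7: (0,0) -> (-7,0) [heading=0, draw]
FD 7: (-7,0) -> (0,0) [heading=0, draw]
RT 270: heading 0 -> 90
RT 90: heading 90 -> 0
RT 90: heading 0 -> 270
BK 11: (0,0) -> (0,11) [heading=270, draw]
FD 13: (0,11) -> (0,-2) [heading=270, draw]
RT 299: heading 270 -> 331
BK 10: (0,-2) -> (-8.746,2.848) [heading=331, draw]
FD 5: (-8.746,2.848) -> (-4.373,0.424) [heading=331, draw]
LT 180: heading 331 -> 151
LT 90: heading 151 -> 241
LT 90: heading 241 -> 331
Final: pos=(-4.373,0.424), heading=331, 6 segment(s) drawn
Segments drawn: 6

Answer: 6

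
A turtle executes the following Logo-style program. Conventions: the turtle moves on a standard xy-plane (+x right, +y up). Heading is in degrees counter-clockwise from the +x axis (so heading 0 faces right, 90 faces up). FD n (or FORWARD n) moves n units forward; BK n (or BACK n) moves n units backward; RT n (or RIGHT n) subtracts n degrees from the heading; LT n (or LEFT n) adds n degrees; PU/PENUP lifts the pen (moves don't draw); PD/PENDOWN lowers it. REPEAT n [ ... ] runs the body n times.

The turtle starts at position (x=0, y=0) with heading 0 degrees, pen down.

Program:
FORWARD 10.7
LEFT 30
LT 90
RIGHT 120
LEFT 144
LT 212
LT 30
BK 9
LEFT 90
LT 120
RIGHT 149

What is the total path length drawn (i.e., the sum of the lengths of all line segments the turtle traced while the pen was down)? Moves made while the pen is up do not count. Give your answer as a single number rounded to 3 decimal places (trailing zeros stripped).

Executing turtle program step by step:
Start: pos=(0,0), heading=0, pen down
FD 10.7: (0,0) -> (10.7,0) [heading=0, draw]
LT 30: heading 0 -> 30
LT 90: heading 30 -> 120
RT 120: heading 120 -> 0
LT 144: heading 0 -> 144
LT 212: heading 144 -> 356
LT 30: heading 356 -> 26
BK 9: (10.7,0) -> (2.611,-3.945) [heading=26, draw]
LT 90: heading 26 -> 116
LT 120: heading 116 -> 236
RT 149: heading 236 -> 87
Final: pos=(2.611,-3.945), heading=87, 2 segment(s) drawn

Segment lengths:
  seg 1: (0,0) -> (10.7,0), length = 10.7
  seg 2: (10.7,0) -> (2.611,-3.945), length = 9
Total = 19.7

Answer: 19.7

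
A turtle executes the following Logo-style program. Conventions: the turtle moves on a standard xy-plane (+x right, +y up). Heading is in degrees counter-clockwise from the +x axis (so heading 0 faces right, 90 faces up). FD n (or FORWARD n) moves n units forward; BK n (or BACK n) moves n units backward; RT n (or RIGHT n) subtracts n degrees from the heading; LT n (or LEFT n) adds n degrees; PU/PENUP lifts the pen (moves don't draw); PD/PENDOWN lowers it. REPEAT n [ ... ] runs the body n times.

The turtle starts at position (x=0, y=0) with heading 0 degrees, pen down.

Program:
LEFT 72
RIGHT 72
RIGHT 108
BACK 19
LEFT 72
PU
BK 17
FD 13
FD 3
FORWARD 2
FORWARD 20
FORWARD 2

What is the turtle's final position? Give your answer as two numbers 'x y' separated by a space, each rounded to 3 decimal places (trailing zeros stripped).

Executing turtle program step by step:
Start: pos=(0,0), heading=0, pen down
LT 72: heading 0 -> 72
RT 72: heading 72 -> 0
RT 108: heading 0 -> 252
BK 19: (0,0) -> (5.871,18.07) [heading=252, draw]
LT 72: heading 252 -> 324
PU: pen up
BK 17: (5.871,18.07) -> (-7.882,28.062) [heading=324, move]
FD 13: (-7.882,28.062) -> (2.635,20.421) [heading=324, move]
FD 3: (2.635,20.421) -> (5.062,18.658) [heading=324, move]
FD 2: (5.062,18.658) -> (6.68,17.482) [heading=324, move]
FD 20: (6.68,17.482) -> (22.861,5.727) [heading=324, move]
FD 2: (22.861,5.727) -> (24.479,4.551) [heading=324, move]
Final: pos=(24.479,4.551), heading=324, 1 segment(s) drawn

Answer: 24.479 4.551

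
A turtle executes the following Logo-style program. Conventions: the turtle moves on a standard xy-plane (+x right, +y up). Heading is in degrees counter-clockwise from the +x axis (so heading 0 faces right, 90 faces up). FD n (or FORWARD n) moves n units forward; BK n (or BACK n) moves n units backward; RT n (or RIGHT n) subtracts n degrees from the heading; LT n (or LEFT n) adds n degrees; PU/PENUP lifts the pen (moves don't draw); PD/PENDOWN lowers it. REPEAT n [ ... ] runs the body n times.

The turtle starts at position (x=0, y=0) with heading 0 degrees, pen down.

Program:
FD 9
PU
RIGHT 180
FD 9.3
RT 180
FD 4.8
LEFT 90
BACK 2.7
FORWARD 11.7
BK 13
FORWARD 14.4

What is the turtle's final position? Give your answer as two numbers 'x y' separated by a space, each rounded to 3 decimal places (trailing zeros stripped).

Executing turtle program step by step:
Start: pos=(0,0), heading=0, pen down
FD 9: (0,0) -> (9,0) [heading=0, draw]
PU: pen up
RT 180: heading 0 -> 180
FD 9.3: (9,0) -> (-0.3,0) [heading=180, move]
RT 180: heading 180 -> 0
FD 4.8: (-0.3,0) -> (4.5,0) [heading=0, move]
LT 90: heading 0 -> 90
BK 2.7: (4.5,0) -> (4.5,-2.7) [heading=90, move]
FD 11.7: (4.5,-2.7) -> (4.5,9) [heading=90, move]
BK 13: (4.5,9) -> (4.5,-4) [heading=90, move]
FD 14.4: (4.5,-4) -> (4.5,10.4) [heading=90, move]
Final: pos=(4.5,10.4), heading=90, 1 segment(s) drawn

Answer: 4.5 10.4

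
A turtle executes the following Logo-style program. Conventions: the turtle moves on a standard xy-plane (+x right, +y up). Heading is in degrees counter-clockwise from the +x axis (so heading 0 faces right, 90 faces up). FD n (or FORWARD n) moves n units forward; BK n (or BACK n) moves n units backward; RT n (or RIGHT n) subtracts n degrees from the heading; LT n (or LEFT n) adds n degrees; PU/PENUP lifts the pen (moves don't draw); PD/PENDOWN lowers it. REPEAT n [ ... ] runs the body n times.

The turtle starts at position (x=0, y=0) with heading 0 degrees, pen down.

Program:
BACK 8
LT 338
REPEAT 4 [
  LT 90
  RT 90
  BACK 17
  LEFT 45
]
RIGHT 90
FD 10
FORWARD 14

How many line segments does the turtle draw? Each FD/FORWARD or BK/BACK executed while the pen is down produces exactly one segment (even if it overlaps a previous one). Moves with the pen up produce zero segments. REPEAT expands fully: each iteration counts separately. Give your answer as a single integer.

Answer: 7

Derivation:
Executing turtle program step by step:
Start: pos=(0,0), heading=0, pen down
BK 8: (0,0) -> (-8,0) [heading=0, draw]
LT 338: heading 0 -> 338
REPEAT 4 [
  -- iteration 1/4 --
  LT 90: heading 338 -> 68
  RT 90: heading 68 -> 338
  BK 17: (-8,0) -> (-23.762,6.368) [heading=338, draw]
  LT 45: heading 338 -> 23
  -- iteration 2/4 --
  LT 90: heading 23 -> 113
  RT 90: heading 113 -> 23
  BK 17: (-23.762,6.368) -> (-39.411,-0.274) [heading=23, draw]
  LT 45: heading 23 -> 68
  -- iteration 3/4 --
  LT 90: heading 68 -> 158
  RT 90: heading 158 -> 68
  BK 17: (-39.411,-0.274) -> (-45.779,-16.036) [heading=68, draw]
  LT 45: heading 68 -> 113
  -- iteration 4/4 --
  LT 90: heading 113 -> 203
  RT 90: heading 203 -> 113
  BK 17: (-45.779,-16.036) -> (-39.137,-31.685) [heading=113, draw]
  LT 45: heading 113 -> 158
]
RT 90: heading 158 -> 68
FD 10: (-39.137,-31.685) -> (-35.391,-22.413) [heading=68, draw]
FD 14: (-35.391,-22.413) -> (-30.146,-9.432) [heading=68, draw]
Final: pos=(-30.146,-9.432), heading=68, 7 segment(s) drawn
Segments drawn: 7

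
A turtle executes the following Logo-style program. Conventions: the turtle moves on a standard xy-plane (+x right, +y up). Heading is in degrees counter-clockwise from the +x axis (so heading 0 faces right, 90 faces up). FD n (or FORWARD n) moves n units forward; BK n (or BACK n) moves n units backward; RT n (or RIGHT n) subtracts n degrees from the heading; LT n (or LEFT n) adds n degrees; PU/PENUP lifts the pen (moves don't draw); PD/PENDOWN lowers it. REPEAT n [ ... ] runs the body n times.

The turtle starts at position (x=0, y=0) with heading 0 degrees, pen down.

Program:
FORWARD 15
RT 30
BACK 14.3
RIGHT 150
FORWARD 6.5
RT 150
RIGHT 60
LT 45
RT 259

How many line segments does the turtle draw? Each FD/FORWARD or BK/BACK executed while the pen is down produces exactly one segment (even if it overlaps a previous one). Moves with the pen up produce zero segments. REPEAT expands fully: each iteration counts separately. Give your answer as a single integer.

Answer: 3

Derivation:
Executing turtle program step by step:
Start: pos=(0,0), heading=0, pen down
FD 15: (0,0) -> (15,0) [heading=0, draw]
RT 30: heading 0 -> 330
BK 14.3: (15,0) -> (2.616,7.15) [heading=330, draw]
RT 150: heading 330 -> 180
FD 6.5: (2.616,7.15) -> (-3.884,7.15) [heading=180, draw]
RT 150: heading 180 -> 30
RT 60: heading 30 -> 330
LT 45: heading 330 -> 15
RT 259: heading 15 -> 116
Final: pos=(-3.884,7.15), heading=116, 3 segment(s) drawn
Segments drawn: 3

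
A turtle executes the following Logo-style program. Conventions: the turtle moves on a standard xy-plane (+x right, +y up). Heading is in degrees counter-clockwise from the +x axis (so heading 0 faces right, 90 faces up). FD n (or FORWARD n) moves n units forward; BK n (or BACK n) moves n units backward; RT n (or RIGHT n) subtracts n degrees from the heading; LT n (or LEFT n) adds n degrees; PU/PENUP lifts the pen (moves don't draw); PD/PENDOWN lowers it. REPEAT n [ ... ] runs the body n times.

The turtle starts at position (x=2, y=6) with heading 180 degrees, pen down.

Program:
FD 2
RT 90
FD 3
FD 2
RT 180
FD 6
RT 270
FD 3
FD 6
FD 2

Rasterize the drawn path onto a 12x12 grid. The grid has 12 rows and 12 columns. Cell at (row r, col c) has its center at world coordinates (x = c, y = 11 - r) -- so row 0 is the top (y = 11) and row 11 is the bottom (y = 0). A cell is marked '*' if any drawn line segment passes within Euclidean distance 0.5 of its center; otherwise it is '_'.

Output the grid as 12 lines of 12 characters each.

Answer: *___________
*___________
*___________
*___________
*___________
***_________
************
____________
____________
____________
____________
____________

Derivation:
Segment 0: (2,6) -> (0,6)
Segment 1: (0,6) -> (0,9)
Segment 2: (0,9) -> (0,11)
Segment 3: (0,11) -> (0,5)
Segment 4: (0,5) -> (3,5)
Segment 5: (3,5) -> (9,5)
Segment 6: (9,5) -> (11,5)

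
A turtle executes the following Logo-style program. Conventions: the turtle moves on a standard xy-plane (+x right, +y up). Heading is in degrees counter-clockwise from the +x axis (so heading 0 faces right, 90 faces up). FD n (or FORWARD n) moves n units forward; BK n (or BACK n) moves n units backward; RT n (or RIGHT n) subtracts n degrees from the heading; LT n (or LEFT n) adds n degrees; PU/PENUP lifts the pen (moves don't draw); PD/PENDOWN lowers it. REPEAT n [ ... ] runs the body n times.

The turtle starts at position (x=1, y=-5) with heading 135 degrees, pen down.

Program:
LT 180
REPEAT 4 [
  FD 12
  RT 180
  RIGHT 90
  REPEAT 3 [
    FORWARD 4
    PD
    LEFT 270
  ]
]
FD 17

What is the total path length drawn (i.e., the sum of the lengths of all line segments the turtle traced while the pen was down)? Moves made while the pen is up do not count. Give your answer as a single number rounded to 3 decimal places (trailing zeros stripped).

Executing turtle program step by step:
Start: pos=(1,-5), heading=135, pen down
LT 180: heading 135 -> 315
REPEAT 4 [
  -- iteration 1/4 --
  FD 12: (1,-5) -> (9.485,-13.485) [heading=315, draw]
  RT 180: heading 315 -> 135
  RT 90: heading 135 -> 45
  REPEAT 3 [
    -- iteration 1/3 --
    FD 4: (9.485,-13.485) -> (12.314,-10.657) [heading=45, draw]
    PD: pen down
    LT 270: heading 45 -> 315
    -- iteration 2/3 --
    FD 4: (12.314,-10.657) -> (15.142,-13.485) [heading=315, draw]
    PD: pen down
    LT 270: heading 315 -> 225
    -- iteration 3/3 --
    FD 4: (15.142,-13.485) -> (12.314,-16.314) [heading=225, draw]
    PD: pen down
    LT 270: heading 225 -> 135
  ]
  -- iteration 2/4 --
  FD 12: (12.314,-16.314) -> (3.828,-7.828) [heading=135, draw]
  RT 180: heading 135 -> 315
  RT 90: heading 315 -> 225
  REPEAT 3 [
    -- iteration 1/3 --
    FD 4: (3.828,-7.828) -> (1,-10.657) [heading=225, draw]
    PD: pen down
    LT 270: heading 225 -> 135
    -- iteration 2/3 --
    FD 4: (1,-10.657) -> (-1.828,-7.828) [heading=135, draw]
    PD: pen down
    LT 270: heading 135 -> 45
    -- iteration 3/3 --
    FD 4: (-1.828,-7.828) -> (1,-5) [heading=45, draw]
    PD: pen down
    LT 270: heading 45 -> 315
  ]
  -- iteration 3/4 --
  FD 12: (1,-5) -> (9.485,-13.485) [heading=315, draw]
  RT 180: heading 315 -> 135
  RT 90: heading 135 -> 45
  REPEAT 3 [
    -- iteration 1/3 --
    FD 4: (9.485,-13.485) -> (12.314,-10.657) [heading=45, draw]
    PD: pen down
    LT 270: heading 45 -> 315
    -- iteration 2/3 --
    FD 4: (12.314,-10.657) -> (15.142,-13.485) [heading=315, draw]
    PD: pen down
    LT 270: heading 315 -> 225
    -- iteration 3/3 --
    FD 4: (15.142,-13.485) -> (12.314,-16.314) [heading=225, draw]
    PD: pen down
    LT 270: heading 225 -> 135
  ]
  -- iteration 4/4 --
  FD 12: (12.314,-16.314) -> (3.828,-7.828) [heading=135, draw]
  RT 180: heading 135 -> 315
  RT 90: heading 315 -> 225
  REPEAT 3 [
    -- iteration 1/3 --
    FD 4: (3.828,-7.828) -> (1,-10.657) [heading=225, draw]
    PD: pen down
    LT 270: heading 225 -> 135
    -- iteration 2/3 --
    FD 4: (1,-10.657) -> (-1.828,-7.828) [heading=135, draw]
    PD: pen down
    LT 270: heading 135 -> 45
    -- iteration 3/3 --
    FD 4: (-1.828,-7.828) -> (1,-5) [heading=45, draw]
    PD: pen down
    LT 270: heading 45 -> 315
  ]
]
FD 17: (1,-5) -> (13.021,-17.021) [heading=315, draw]
Final: pos=(13.021,-17.021), heading=315, 17 segment(s) drawn

Segment lengths:
  seg 1: (1,-5) -> (9.485,-13.485), length = 12
  seg 2: (9.485,-13.485) -> (12.314,-10.657), length = 4
  seg 3: (12.314,-10.657) -> (15.142,-13.485), length = 4
  seg 4: (15.142,-13.485) -> (12.314,-16.314), length = 4
  seg 5: (12.314,-16.314) -> (3.828,-7.828), length = 12
  seg 6: (3.828,-7.828) -> (1,-10.657), length = 4
  seg 7: (1,-10.657) -> (-1.828,-7.828), length = 4
  seg 8: (-1.828,-7.828) -> (1,-5), length = 4
  seg 9: (1,-5) -> (9.485,-13.485), length = 12
  seg 10: (9.485,-13.485) -> (12.314,-10.657), length = 4
  seg 11: (12.314,-10.657) -> (15.142,-13.485), length = 4
  seg 12: (15.142,-13.485) -> (12.314,-16.314), length = 4
  seg 13: (12.314,-16.314) -> (3.828,-7.828), length = 12
  seg 14: (3.828,-7.828) -> (1,-10.657), length = 4
  seg 15: (1,-10.657) -> (-1.828,-7.828), length = 4
  seg 16: (-1.828,-7.828) -> (1,-5), length = 4
  seg 17: (1,-5) -> (13.021,-17.021), length = 17
Total = 113

Answer: 113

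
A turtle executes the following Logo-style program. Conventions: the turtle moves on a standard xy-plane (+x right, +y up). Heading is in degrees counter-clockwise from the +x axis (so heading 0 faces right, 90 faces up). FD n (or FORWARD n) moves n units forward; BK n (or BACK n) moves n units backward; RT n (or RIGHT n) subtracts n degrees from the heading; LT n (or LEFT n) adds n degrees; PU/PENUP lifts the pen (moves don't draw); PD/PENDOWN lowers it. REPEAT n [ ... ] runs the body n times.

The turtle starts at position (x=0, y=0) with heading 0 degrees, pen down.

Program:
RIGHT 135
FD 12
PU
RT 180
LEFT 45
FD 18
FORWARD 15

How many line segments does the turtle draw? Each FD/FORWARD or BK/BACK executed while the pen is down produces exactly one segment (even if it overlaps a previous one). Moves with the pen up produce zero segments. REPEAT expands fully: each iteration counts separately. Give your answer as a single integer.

Executing turtle program step by step:
Start: pos=(0,0), heading=0, pen down
RT 135: heading 0 -> 225
FD 12: (0,0) -> (-8.485,-8.485) [heading=225, draw]
PU: pen up
RT 180: heading 225 -> 45
LT 45: heading 45 -> 90
FD 18: (-8.485,-8.485) -> (-8.485,9.515) [heading=90, move]
FD 15: (-8.485,9.515) -> (-8.485,24.515) [heading=90, move]
Final: pos=(-8.485,24.515), heading=90, 1 segment(s) drawn
Segments drawn: 1

Answer: 1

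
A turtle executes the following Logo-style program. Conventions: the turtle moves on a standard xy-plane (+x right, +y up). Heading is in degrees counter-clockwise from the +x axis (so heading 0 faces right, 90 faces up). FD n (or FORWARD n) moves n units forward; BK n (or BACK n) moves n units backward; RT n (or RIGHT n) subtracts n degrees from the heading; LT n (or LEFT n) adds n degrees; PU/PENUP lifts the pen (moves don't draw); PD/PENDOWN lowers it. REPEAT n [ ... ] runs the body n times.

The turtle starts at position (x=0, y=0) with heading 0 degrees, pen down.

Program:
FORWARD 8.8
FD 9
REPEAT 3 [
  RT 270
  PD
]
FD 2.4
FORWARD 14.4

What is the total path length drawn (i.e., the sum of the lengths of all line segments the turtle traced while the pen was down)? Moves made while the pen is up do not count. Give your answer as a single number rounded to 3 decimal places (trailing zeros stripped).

Answer: 34.6

Derivation:
Executing turtle program step by step:
Start: pos=(0,0), heading=0, pen down
FD 8.8: (0,0) -> (8.8,0) [heading=0, draw]
FD 9: (8.8,0) -> (17.8,0) [heading=0, draw]
REPEAT 3 [
  -- iteration 1/3 --
  RT 270: heading 0 -> 90
  PD: pen down
  -- iteration 2/3 --
  RT 270: heading 90 -> 180
  PD: pen down
  -- iteration 3/3 --
  RT 270: heading 180 -> 270
  PD: pen down
]
FD 2.4: (17.8,0) -> (17.8,-2.4) [heading=270, draw]
FD 14.4: (17.8,-2.4) -> (17.8,-16.8) [heading=270, draw]
Final: pos=(17.8,-16.8), heading=270, 4 segment(s) drawn

Segment lengths:
  seg 1: (0,0) -> (8.8,0), length = 8.8
  seg 2: (8.8,0) -> (17.8,0), length = 9
  seg 3: (17.8,0) -> (17.8,-2.4), length = 2.4
  seg 4: (17.8,-2.4) -> (17.8,-16.8), length = 14.4
Total = 34.6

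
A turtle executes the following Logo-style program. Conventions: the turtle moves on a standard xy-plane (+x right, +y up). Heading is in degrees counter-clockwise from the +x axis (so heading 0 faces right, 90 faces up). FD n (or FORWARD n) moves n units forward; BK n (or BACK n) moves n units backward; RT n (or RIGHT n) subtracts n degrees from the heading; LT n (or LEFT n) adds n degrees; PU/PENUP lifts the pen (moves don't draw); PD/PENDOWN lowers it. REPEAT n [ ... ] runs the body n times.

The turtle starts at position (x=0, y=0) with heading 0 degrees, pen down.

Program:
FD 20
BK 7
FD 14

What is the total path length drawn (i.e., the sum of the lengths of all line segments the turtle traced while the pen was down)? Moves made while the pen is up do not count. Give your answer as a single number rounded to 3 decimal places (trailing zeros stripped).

Answer: 41

Derivation:
Executing turtle program step by step:
Start: pos=(0,0), heading=0, pen down
FD 20: (0,0) -> (20,0) [heading=0, draw]
BK 7: (20,0) -> (13,0) [heading=0, draw]
FD 14: (13,0) -> (27,0) [heading=0, draw]
Final: pos=(27,0), heading=0, 3 segment(s) drawn

Segment lengths:
  seg 1: (0,0) -> (20,0), length = 20
  seg 2: (20,0) -> (13,0), length = 7
  seg 3: (13,0) -> (27,0), length = 14
Total = 41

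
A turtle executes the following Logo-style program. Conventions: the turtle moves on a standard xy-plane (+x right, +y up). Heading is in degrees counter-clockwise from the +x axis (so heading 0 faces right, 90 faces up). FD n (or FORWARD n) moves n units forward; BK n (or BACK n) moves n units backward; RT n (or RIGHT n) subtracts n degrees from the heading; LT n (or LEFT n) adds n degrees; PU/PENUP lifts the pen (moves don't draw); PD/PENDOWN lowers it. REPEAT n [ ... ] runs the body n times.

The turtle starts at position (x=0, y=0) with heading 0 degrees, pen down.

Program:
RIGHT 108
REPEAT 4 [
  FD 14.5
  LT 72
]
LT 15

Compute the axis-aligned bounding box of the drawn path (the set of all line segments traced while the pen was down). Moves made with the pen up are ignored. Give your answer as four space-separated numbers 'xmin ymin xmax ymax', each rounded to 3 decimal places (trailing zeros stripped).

Executing turtle program step by step:
Start: pos=(0,0), heading=0, pen down
RT 108: heading 0 -> 252
REPEAT 4 [
  -- iteration 1/4 --
  FD 14.5: (0,0) -> (-4.481,-13.79) [heading=252, draw]
  LT 72: heading 252 -> 324
  -- iteration 2/4 --
  FD 14.5: (-4.481,-13.79) -> (7.25,-22.313) [heading=324, draw]
  LT 72: heading 324 -> 36
  -- iteration 3/4 --
  FD 14.5: (7.25,-22.313) -> (18.981,-13.79) [heading=36, draw]
  LT 72: heading 36 -> 108
  -- iteration 4/4 --
  FD 14.5: (18.981,-13.79) -> (14.5,0) [heading=108, draw]
  LT 72: heading 108 -> 180
]
LT 15: heading 180 -> 195
Final: pos=(14.5,0), heading=195, 4 segment(s) drawn

Segment endpoints: x in {-4.481, 0, 7.25, 14.5, 18.981}, y in {-22.313, -13.79, -13.79, 0, 0}
xmin=-4.481, ymin=-22.313, xmax=18.981, ymax=0

Answer: -4.481 -22.313 18.981 0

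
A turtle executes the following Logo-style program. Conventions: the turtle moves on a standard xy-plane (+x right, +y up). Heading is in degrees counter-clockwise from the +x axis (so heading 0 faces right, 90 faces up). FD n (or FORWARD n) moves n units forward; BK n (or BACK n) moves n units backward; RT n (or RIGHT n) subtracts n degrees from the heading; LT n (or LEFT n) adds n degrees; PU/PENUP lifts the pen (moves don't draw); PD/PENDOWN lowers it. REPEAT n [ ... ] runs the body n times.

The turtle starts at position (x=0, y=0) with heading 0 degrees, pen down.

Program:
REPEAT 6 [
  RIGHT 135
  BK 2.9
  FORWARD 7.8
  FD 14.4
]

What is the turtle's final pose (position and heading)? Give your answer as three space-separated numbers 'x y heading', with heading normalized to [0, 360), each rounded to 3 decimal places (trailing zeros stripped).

Answer: -5.653 -13.647 270

Derivation:
Executing turtle program step by step:
Start: pos=(0,0), heading=0, pen down
REPEAT 6 [
  -- iteration 1/6 --
  RT 135: heading 0 -> 225
  BK 2.9: (0,0) -> (2.051,2.051) [heading=225, draw]
  FD 7.8: (2.051,2.051) -> (-3.465,-3.465) [heading=225, draw]
  FD 14.4: (-3.465,-3.465) -> (-13.647,-13.647) [heading=225, draw]
  -- iteration 2/6 --
  RT 135: heading 225 -> 90
  BK 2.9: (-13.647,-13.647) -> (-13.647,-16.547) [heading=90, draw]
  FD 7.8: (-13.647,-16.547) -> (-13.647,-8.747) [heading=90, draw]
  FD 14.4: (-13.647,-8.747) -> (-13.647,5.653) [heading=90, draw]
  -- iteration 3/6 --
  RT 135: heading 90 -> 315
  BK 2.9: (-13.647,5.653) -> (-15.698,7.703) [heading=315, draw]
  FD 7.8: (-15.698,7.703) -> (-10.182,2.188) [heading=315, draw]
  FD 14.4: (-10.182,2.188) -> (0,-7.994) [heading=315, draw]
  -- iteration 4/6 --
  RT 135: heading 315 -> 180
  BK 2.9: (0,-7.994) -> (2.9,-7.994) [heading=180, draw]
  FD 7.8: (2.9,-7.994) -> (-4.9,-7.994) [heading=180, draw]
  FD 14.4: (-4.9,-7.994) -> (-19.3,-7.994) [heading=180, draw]
  -- iteration 5/6 --
  RT 135: heading 180 -> 45
  BK 2.9: (-19.3,-7.994) -> (-21.351,-10.045) [heading=45, draw]
  FD 7.8: (-21.351,-10.045) -> (-15.835,-4.529) [heading=45, draw]
  FD 14.4: (-15.835,-4.529) -> (-5.653,5.653) [heading=45, draw]
  -- iteration 6/6 --
  RT 135: heading 45 -> 270
  BK 2.9: (-5.653,5.653) -> (-5.653,8.553) [heading=270, draw]
  FD 7.8: (-5.653,8.553) -> (-5.653,0.753) [heading=270, draw]
  FD 14.4: (-5.653,0.753) -> (-5.653,-13.647) [heading=270, draw]
]
Final: pos=(-5.653,-13.647), heading=270, 18 segment(s) drawn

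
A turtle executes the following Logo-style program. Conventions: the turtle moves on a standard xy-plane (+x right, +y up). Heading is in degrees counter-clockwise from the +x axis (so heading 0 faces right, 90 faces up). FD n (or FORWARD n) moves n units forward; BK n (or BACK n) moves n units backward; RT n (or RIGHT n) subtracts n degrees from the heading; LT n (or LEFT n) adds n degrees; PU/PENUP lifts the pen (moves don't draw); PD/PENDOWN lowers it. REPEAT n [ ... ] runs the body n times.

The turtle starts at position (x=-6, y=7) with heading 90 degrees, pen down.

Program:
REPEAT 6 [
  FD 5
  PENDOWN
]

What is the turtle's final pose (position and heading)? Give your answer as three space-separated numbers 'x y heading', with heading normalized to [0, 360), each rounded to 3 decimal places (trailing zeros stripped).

Answer: -6 37 90

Derivation:
Executing turtle program step by step:
Start: pos=(-6,7), heading=90, pen down
REPEAT 6 [
  -- iteration 1/6 --
  FD 5: (-6,7) -> (-6,12) [heading=90, draw]
  PD: pen down
  -- iteration 2/6 --
  FD 5: (-6,12) -> (-6,17) [heading=90, draw]
  PD: pen down
  -- iteration 3/6 --
  FD 5: (-6,17) -> (-6,22) [heading=90, draw]
  PD: pen down
  -- iteration 4/6 --
  FD 5: (-6,22) -> (-6,27) [heading=90, draw]
  PD: pen down
  -- iteration 5/6 --
  FD 5: (-6,27) -> (-6,32) [heading=90, draw]
  PD: pen down
  -- iteration 6/6 --
  FD 5: (-6,32) -> (-6,37) [heading=90, draw]
  PD: pen down
]
Final: pos=(-6,37), heading=90, 6 segment(s) drawn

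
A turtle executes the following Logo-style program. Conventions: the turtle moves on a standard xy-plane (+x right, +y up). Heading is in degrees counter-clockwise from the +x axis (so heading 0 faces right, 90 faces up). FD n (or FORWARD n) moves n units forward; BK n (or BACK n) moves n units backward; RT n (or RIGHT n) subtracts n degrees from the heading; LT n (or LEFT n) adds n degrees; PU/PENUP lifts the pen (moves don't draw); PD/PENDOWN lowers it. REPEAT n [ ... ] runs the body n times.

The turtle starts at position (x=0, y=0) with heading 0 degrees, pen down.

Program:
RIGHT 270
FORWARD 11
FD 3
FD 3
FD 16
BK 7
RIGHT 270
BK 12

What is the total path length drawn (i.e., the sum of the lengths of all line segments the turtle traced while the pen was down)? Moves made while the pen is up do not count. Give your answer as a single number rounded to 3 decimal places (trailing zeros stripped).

Answer: 52

Derivation:
Executing turtle program step by step:
Start: pos=(0,0), heading=0, pen down
RT 270: heading 0 -> 90
FD 11: (0,0) -> (0,11) [heading=90, draw]
FD 3: (0,11) -> (0,14) [heading=90, draw]
FD 3: (0,14) -> (0,17) [heading=90, draw]
FD 16: (0,17) -> (0,33) [heading=90, draw]
BK 7: (0,33) -> (0,26) [heading=90, draw]
RT 270: heading 90 -> 180
BK 12: (0,26) -> (12,26) [heading=180, draw]
Final: pos=(12,26), heading=180, 6 segment(s) drawn

Segment lengths:
  seg 1: (0,0) -> (0,11), length = 11
  seg 2: (0,11) -> (0,14), length = 3
  seg 3: (0,14) -> (0,17), length = 3
  seg 4: (0,17) -> (0,33), length = 16
  seg 5: (0,33) -> (0,26), length = 7
  seg 6: (0,26) -> (12,26), length = 12
Total = 52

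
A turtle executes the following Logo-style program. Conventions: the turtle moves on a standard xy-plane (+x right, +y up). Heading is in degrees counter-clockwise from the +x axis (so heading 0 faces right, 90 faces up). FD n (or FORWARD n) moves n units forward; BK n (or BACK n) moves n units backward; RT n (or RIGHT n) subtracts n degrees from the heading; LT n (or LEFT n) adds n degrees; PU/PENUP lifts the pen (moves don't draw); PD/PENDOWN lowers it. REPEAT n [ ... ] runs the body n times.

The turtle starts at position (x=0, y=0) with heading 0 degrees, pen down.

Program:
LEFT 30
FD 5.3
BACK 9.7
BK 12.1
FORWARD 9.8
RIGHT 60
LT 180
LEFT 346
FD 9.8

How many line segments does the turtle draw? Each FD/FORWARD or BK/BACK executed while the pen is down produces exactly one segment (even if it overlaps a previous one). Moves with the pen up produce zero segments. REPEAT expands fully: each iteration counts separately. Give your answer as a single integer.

Answer: 5

Derivation:
Executing turtle program step by step:
Start: pos=(0,0), heading=0, pen down
LT 30: heading 0 -> 30
FD 5.3: (0,0) -> (4.59,2.65) [heading=30, draw]
BK 9.7: (4.59,2.65) -> (-3.811,-2.2) [heading=30, draw]
BK 12.1: (-3.811,-2.2) -> (-14.289,-8.25) [heading=30, draw]
FD 9.8: (-14.289,-8.25) -> (-5.802,-3.35) [heading=30, draw]
RT 60: heading 30 -> 330
LT 180: heading 330 -> 150
LT 346: heading 150 -> 136
FD 9.8: (-5.802,-3.35) -> (-12.852,3.458) [heading=136, draw]
Final: pos=(-12.852,3.458), heading=136, 5 segment(s) drawn
Segments drawn: 5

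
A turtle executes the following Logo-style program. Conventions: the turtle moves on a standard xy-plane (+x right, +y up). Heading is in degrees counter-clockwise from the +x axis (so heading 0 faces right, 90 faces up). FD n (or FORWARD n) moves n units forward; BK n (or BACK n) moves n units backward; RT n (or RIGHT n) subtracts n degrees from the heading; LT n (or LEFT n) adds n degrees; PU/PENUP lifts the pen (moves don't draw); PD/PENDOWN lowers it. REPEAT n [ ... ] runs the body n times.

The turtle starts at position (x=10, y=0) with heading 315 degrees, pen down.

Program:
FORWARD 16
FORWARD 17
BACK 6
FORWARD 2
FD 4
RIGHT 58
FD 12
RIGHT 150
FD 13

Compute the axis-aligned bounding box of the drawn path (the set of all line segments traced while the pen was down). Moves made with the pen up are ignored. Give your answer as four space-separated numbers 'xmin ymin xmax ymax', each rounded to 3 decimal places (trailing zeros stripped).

Executing turtle program step by step:
Start: pos=(10,0), heading=315, pen down
FD 16: (10,0) -> (21.314,-11.314) [heading=315, draw]
FD 17: (21.314,-11.314) -> (33.335,-23.335) [heading=315, draw]
BK 6: (33.335,-23.335) -> (29.092,-19.092) [heading=315, draw]
FD 2: (29.092,-19.092) -> (30.506,-20.506) [heading=315, draw]
FD 4: (30.506,-20.506) -> (33.335,-23.335) [heading=315, draw]
RT 58: heading 315 -> 257
FD 12: (33.335,-23.335) -> (30.635,-35.027) [heading=257, draw]
RT 150: heading 257 -> 107
FD 13: (30.635,-35.027) -> (26.834,-22.595) [heading=107, draw]
Final: pos=(26.834,-22.595), heading=107, 7 segment(s) drawn

Segment endpoints: x in {10, 21.314, 26.834, 29.092, 30.506, 30.635, 33.335}, y in {-35.027, -23.335, -23.335, -22.595, -20.506, -19.092, -11.314, 0}
xmin=10, ymin=-35.027, xmax=33.335, ymax=0

Answer: 10 -35.027 33.335 0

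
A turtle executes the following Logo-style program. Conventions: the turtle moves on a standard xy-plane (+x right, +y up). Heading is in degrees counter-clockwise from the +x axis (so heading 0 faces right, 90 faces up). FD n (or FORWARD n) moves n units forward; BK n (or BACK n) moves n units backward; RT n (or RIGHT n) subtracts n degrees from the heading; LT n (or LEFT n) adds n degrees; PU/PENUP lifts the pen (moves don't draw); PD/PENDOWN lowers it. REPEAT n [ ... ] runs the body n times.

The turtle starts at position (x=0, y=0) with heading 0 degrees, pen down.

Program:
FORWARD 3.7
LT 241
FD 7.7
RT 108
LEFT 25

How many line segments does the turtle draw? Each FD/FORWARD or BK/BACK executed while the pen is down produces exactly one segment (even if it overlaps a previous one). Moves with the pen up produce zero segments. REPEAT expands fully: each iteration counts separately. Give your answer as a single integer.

Answer: 2

Derivation:
Executing turtle program step by step:
Start: pos=(0,0), heading=0, pen down
FD 3.7: (0,0) -> (3.7,0) [heading=0, draw]
LT 241: heading 0 -> 241
FD 7.7: (3.7,0) -> (-0.033,-6.735) [heading=241, draw]
RT 108: heading 241 -> 133
LT 25: heading 133 -> 158
Final: pos=(-0.033,-6.735), heading=158, 2 segment(s) drawn
Segments drawn: 2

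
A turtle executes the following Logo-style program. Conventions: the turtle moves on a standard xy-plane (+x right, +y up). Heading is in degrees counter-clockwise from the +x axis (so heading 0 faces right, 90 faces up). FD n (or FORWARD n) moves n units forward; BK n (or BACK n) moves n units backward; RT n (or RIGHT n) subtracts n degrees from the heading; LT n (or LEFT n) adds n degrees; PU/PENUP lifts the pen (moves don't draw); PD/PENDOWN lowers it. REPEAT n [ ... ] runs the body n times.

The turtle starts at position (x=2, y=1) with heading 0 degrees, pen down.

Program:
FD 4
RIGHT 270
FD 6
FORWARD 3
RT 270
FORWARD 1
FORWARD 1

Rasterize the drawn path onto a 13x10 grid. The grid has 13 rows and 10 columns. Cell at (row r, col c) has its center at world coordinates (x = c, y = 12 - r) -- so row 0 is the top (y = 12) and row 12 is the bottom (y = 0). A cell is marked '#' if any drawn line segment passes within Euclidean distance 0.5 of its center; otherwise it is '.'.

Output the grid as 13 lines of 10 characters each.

Answer: ..........
..........
....###...
......#...
......#...
......#...
......#...
......#...
......#...
......#...
......#...
..#####...
..........

Derivation:
Segment 0: (2,1) -> (6,1)
Segment 1: (6,1) -> (6,7)
Segment 2: (6,7) -> (6,10)
Segment 3: (6,10) -> (5,10)
Segment 4: (5,10) -> (4,10)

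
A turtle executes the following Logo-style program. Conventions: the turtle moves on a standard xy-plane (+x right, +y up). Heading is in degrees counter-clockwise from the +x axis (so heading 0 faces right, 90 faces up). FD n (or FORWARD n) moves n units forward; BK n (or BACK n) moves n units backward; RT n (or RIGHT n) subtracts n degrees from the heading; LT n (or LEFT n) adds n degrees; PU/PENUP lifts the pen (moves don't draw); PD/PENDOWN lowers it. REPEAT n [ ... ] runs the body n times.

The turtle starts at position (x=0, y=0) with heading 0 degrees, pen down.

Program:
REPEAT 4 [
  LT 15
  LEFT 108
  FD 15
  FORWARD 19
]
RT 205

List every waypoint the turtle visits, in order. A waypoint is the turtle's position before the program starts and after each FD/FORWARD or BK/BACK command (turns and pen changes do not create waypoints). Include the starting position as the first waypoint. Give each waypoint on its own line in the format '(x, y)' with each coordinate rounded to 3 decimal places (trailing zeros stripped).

Executing turtle program step by step:
Start: pos=(0,0), heading=0, pen down
REPEAT 4 [
  -- iteration 1/4 --
  LT 15: heading 0 -> 15
  LT 108: heading 15 -> 123
  FD 15: (0,0) -> (-8.17,12.58) [heading=123, draw]
  FD 19: (-8.17,12.58) -> (-18.518,28.515) [heading=123, draw]
  -- iteration 2/4 --
  LT 15: heading 123 -> 138
  LT 108: heading 138 -> 246
  FD 15: (-18.518,28.515) -> (-24.619,14.812) [heading=246, draw]
  FD 19: (-24.619,14.812) -> (-32.347,-2.546) [heading=246, draw]
  -- iteration 3/4 --
  LT 15: heading 246 -> 261
  LT 108: heading 261 -> 9
  FD 15: (-32.347,-2.546) -> (-17.531,-0.199) [heading=9, draw]
  FD 19: (-17.531,-0.199) -> (1.235,2.773) [heading=9, draw]
  -- iteration 4/4 --
  LT 15: heading 9 -> 24
  LT 108: heading 24 -> 132
  FD 15: (1.235,2.773) -> (-8.802,13.92) [heading=132, draw]
  FD 19: (-8.802,13.92) -> (-21.516,28.04) [heading=132, draw]
]
RT 205: heading 132 -> 287
Final: pos=(-21.516,28.04), heading=287, 8 segment(s) drawn
Waypoints (9 total):
(0, 0)
(-8.17, 12.58)
(-18.518, 28.515)
(-24.619, 14.812)
(-32.347, -2.546)
(-17.531, -0.199)
(1.235, 2.773)
(-8.802, 13.92)
(-21.516, 28.04)

Answer: (0, 0)
(-8.17, 12.58)
(-18.518, 28.515)
(-24.619, 14.812)
(-32.347, -2.546)
(-17.531, -0.199)
(1.235, 2.773)
(-8.802, 13.92)
(-21.516, 28.04)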